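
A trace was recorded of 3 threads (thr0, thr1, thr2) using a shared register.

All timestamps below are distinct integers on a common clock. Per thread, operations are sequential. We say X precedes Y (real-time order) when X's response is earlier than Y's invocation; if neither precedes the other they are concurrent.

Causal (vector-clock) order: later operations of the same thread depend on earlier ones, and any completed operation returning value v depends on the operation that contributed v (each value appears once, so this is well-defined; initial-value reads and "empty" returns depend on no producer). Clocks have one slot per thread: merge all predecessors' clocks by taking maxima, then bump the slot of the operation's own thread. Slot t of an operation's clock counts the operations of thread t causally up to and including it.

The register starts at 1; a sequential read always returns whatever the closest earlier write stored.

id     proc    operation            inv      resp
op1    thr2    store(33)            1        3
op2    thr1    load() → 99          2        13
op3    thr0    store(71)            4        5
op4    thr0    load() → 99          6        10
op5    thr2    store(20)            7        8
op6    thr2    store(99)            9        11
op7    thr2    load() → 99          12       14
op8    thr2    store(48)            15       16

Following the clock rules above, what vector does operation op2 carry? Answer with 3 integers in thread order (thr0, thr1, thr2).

invoked at 1, op1 has no predecessors; its own thr2 bump gives (0, 0, 1)
invoked at 4, op3 has no predecessors; its own thr0 bump gives (1, 0, 0)
from VC(op1)=(0, 0, 1), op5 (invoked 7) maxes components and bumps thr2 → (0, 0, 2)
from VC(op5)=(0, 0, 2), op6 (invoked 9) maxes components and bumps thr2 → (0, 0, 3)
from VC(op6)=(0, 0, 3), op7 (invoked 12) maxes components and bumps thr2 → (0, 0, 4)
from VC(op6)=(0, 0, 3), op2 (invoked 2) maxes components and bumps thr1 → (0, 1, 3)
from VC(op7)=(0, 0, 4), op8 (invoked 15) maxes components and bumps thr2 → (0, 0, 5)
from VC(op3)=(1, 0, 0), VC(op6)=(0, 0, 3), op4 (invoked 6) maxes components and bumps thr0 → (2, 0, 3)
target: VC(op2) = (0, 1, 3)

(0, 1, 3)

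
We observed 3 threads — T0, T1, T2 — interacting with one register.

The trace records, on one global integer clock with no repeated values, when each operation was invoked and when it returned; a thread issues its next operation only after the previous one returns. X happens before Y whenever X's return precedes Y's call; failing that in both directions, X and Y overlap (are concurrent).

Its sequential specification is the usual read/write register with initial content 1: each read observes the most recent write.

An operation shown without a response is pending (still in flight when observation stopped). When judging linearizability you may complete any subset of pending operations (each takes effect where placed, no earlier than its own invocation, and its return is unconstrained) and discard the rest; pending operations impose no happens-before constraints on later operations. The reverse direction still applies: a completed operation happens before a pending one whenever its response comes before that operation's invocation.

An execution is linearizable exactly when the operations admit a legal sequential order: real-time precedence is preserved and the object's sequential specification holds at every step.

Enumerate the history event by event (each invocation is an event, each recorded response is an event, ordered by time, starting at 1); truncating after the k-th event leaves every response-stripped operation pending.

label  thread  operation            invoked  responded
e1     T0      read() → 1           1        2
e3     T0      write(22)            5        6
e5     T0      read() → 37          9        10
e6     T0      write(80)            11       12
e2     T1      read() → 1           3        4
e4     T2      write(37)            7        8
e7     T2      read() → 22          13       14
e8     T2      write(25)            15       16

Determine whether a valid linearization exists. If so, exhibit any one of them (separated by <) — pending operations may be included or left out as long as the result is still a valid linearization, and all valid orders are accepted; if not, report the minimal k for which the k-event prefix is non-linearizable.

not linearizable — minimal violating prefix: 14 events

already the first 14 events (up to e7's response at time 14) admit no linearization; the first 13 still do
exhaustive check: the 7 completed register ops admit one real-time order; illegal
take e1, e2, e3, e4, e5, e6, e7: step 7 already fails, because e7 read() → 22 cannot occur there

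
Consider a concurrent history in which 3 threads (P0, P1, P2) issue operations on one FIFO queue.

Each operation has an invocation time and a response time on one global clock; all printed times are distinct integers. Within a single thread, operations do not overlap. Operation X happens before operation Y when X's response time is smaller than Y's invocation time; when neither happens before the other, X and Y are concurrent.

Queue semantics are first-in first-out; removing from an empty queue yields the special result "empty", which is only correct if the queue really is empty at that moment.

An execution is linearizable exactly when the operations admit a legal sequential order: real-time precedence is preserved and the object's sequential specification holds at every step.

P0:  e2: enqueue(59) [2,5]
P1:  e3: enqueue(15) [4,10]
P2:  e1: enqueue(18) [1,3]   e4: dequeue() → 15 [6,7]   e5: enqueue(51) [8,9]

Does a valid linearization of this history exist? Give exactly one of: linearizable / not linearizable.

events 1..6 are fine; event 7 — the response of e4 at time 7 — makes the prefix non-linearizable
every one of the 2 real-time-consistent orders over 3 completed FIFO queue ops fails the sequential spec
every completion of the 1 pending operation (e3) was checked; none linearizes
one such order, e1, e2, e4 (pending dropped), breaks at step 3 where e4 dequeue() → 15 is illegal
one such order, e2, e1, e4 (pending dropped), breaks at step 3 where e4 dequeue() → 15 is illegal

not linearizable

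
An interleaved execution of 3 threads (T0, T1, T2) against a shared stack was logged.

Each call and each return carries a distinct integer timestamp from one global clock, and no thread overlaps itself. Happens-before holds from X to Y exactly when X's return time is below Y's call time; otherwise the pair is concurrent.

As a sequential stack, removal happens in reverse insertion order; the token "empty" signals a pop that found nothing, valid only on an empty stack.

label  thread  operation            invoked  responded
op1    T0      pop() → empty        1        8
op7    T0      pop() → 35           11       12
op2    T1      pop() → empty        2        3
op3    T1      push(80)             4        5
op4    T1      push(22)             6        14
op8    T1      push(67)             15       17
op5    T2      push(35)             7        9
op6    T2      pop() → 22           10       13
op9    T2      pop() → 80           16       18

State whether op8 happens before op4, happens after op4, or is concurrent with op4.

op8 spans [15,17], op4 spans [6,14]
resp(op4)=14 < inv(op8)=15

after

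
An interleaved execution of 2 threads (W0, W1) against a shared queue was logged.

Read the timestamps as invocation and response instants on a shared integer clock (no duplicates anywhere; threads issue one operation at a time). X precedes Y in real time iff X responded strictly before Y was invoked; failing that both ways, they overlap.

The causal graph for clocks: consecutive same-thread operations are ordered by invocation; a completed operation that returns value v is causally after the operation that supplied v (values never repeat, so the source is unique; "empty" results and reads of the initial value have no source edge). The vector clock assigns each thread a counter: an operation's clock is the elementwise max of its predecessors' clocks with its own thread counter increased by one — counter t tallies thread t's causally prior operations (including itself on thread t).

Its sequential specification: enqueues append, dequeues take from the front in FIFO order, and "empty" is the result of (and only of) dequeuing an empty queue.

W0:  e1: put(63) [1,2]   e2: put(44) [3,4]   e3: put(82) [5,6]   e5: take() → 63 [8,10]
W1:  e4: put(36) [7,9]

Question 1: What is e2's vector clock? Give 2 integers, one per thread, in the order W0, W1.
(2, 0)

VC(e4, invoked at 7): no causal predecessors; +1 on W1 → (0, 1)
VC(e1, invoked at 1): no causal predecessors; +1 on W0 → (1, 0)
e2, invoked 3, takes VC(e1)=(1, 0) under max, adds 1 for W0 → (2, 0)
e3, invoked 5, takes VC(e2)=(2, 0) under max, adds 1 for W0 → (3, 0)
e5, invoked 8, takes VC(e1)=(1, 0), VC(e3)=(3, 0) under max, adds 1 for W0 → (4, 0)
target: VC(e2) = (2, 0)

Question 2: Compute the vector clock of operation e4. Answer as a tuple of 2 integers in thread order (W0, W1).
(0, 1)

invoked at 7, e4 has no predecessors; its own W1 bump gives (0, 1)
invoked at 1, e1 has no predecessors; its own W0 bump gives (1, 0)
invoked at 3, e2 merges VC(e1)=(1, 0) and bumps W0's slot → (2, 0)
invoked at 5, e3 merges VC(e2)=(2, 0) and bumps W0's slot → (3, 0)
invoked at 8, e5 merges VC(e1)=(1, 0), VC(e3)=(3, 0) and bumps W0's slot → (4, 0)
target: VC(e4) = (0, 1)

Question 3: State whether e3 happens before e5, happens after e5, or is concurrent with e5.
before

e3 spans [5,6], e5 spans [8,10]
resp(e3)=6 < inv(e5)=8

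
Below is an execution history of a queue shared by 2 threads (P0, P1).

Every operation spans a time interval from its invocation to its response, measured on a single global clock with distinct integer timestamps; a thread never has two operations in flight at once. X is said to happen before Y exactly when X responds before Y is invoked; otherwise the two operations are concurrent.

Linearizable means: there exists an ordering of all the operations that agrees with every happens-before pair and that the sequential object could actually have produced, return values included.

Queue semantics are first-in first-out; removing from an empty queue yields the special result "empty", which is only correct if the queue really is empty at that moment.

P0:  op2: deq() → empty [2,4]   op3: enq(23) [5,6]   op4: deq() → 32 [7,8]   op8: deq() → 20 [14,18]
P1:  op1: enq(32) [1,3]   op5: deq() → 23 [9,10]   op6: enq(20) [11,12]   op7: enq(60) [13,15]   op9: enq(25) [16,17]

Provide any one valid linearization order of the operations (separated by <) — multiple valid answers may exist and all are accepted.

1. op2 deq() → empty, leaving queue <>
2. op1 enq(32), leaving queue <32>
3. op3 enq(23), leaving queue <32,23>
4. op4 deq() → 32, leaving queue <23>
5. op5 deq() → 23, leaving queue <>
6. op6 enq(20), leaving queue <20>
7. op7 enq(60), leaving queue <20,60>
8. op8 deq() → 20, leaving queue <60>
9. op9 enq(25), leaving queue <60,25>

op2 < op1 < op3 < op4 < op5 < op6 < op7 < op8 < op9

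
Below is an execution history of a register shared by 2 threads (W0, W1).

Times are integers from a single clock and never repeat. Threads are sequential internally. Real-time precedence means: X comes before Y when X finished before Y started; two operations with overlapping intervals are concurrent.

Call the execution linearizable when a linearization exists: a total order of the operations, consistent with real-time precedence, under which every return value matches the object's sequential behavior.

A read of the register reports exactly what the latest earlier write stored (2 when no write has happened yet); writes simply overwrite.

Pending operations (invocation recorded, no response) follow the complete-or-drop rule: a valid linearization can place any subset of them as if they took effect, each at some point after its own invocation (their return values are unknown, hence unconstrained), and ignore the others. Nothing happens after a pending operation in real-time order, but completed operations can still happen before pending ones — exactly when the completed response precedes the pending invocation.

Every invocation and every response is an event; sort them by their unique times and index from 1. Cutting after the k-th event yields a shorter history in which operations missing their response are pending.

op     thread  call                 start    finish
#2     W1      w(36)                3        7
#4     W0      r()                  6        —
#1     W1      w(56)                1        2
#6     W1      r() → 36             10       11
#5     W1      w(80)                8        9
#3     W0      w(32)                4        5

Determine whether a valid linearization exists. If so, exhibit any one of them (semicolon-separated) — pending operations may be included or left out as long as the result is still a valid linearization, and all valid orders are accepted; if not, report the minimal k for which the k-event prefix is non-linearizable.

not linearizable — minimal violating prefix: 11 events

events 1..10 are fine; event 11 — the response of #6 at time 11 — makes the prefix non-linearizable
every one of the 2 real-time-consistent orders over 5 completed register ops fails the sequential spec
no escape via the 1 pending operation (#4): every completion choice fails
sample order #1, #2, #3, #5, #6 (pending dropped) stalls at step 5 — #6 r() → 36 has no legal effect
sample order #1, #3, #2, #5, #6 (pending dropped) stalls at step 5 — #6 r() → 36 has no legal effect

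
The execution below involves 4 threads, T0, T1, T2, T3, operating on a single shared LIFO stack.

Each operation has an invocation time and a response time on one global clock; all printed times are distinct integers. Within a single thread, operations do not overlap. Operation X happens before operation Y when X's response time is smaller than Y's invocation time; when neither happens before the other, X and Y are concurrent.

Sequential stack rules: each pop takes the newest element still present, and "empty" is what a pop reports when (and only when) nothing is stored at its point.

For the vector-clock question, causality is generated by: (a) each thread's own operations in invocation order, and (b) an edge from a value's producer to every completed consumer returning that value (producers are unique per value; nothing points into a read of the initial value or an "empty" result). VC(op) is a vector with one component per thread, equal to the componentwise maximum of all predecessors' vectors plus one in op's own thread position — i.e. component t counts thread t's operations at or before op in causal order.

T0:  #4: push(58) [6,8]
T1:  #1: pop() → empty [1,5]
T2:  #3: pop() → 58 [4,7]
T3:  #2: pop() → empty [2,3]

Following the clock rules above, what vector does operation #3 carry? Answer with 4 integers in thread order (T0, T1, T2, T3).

#2 (invocation 2): nothing precedes it; T3's component alone gives (0, 0, 0, 1)
#1 (invocation 1): nothing precedes it; T1's component alone gives (0, 1, 0, 0)
#4 (invocation 6): nothing precedes it; T0's component alone gives (1, 0, 0, 0)
#3, invoked 4, takes VC(#4)=(1, 0, 0, 0) under max, adds 1 for T2 → (1, 0, 1, 0)
target: VC(#3) = (1, 0, 1, 0)

(1, 0, 1, 0)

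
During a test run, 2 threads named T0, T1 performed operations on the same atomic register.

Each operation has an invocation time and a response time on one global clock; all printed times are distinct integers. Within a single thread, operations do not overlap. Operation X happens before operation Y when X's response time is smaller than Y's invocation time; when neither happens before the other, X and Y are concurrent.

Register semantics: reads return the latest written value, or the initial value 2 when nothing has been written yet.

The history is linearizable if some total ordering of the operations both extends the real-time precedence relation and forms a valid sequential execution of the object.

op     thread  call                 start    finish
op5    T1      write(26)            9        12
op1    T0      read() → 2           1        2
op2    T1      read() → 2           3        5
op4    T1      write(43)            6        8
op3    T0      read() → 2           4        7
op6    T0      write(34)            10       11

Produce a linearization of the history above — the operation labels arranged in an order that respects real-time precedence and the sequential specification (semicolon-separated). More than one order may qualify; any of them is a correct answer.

op1; op2; op3; op4; op5; op6

after step 1 (op1 read() → 2): value 2
after step 2 (op2 read() → 2): value 2
after step 3 (op3 read() → 2): value 2
after step 4 (op4 write(43)): value 43
after step 5 (op5 write(26)): value 26
after step 6 (op6 write(34)): value 34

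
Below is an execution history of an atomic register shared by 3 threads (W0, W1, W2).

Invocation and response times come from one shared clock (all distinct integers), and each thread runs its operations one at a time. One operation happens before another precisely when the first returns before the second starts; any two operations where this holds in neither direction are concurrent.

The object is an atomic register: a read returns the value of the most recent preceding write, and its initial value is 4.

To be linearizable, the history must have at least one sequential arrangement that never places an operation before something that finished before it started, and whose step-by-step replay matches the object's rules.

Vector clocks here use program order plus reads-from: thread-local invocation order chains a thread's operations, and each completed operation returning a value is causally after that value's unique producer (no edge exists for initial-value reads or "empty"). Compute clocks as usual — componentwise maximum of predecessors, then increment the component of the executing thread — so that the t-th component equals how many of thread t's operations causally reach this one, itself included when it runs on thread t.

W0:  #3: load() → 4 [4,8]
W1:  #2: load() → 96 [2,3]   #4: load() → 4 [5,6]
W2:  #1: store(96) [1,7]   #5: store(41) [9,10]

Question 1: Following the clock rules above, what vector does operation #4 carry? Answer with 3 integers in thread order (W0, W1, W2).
(0, 2, 1)

invoked at 1, #1 has no predecessors; its own W2 bump gives (0, 0, 1)
invoked at 4, #3 has no predecessors; its own W0 bump gives (1, 0, 0)
#5 (invocation 9): componentwise max over VC(#1)=(0, 0, 1), +1 at W2, giving (0, 0, 2)
#2 (invocation 2): componentwise max over VC(#1)=(0, 0, 1), +1 at W1, giving (0, 1, 1)
#4 (invocation 5): componentwise max over VC(#2)=(0, 1, 1), +1 at W1, giving (0, 2, 1)
target: VC(#4) = (0, 2, 1)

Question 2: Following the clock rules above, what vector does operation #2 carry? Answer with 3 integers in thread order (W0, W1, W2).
(0, 1, 1)

root op #1, invoked 1: fresh clock plus W2's own tick → (0, 0, 1)
root op #3, invoked 4: fresh clock plus W0's own tick → (1, 0, 0)
invoked at 9, #5 merges VC(#1)=(0, 0, 1) and bumps W2's slot → (0, 0, 2)
invoked at 2, #2 merges VC(#1)=(0, 0, 1) and bumps W1's slot → (0, 1, 1)
invoked at 5, #4 merges VC(#2)=(0, 1, 1) and bumps W1's slot → (0, 2, 1)
target: VC(#2) = (0, 1, 1)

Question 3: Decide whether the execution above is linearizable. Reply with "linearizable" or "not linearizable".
not linearizable

the violation lands at event 6, #4's response at time 6: events 1..5 linearize, events 1..6 do not
one real-time candidate order over the 2 completed operations — the atomic register replay rejects it
no completion choice of the 2 pending operations (#1, #3) rescues it — every subset was tried
one such order, #2, #4 (pending dropped), breaks at step 1 where #2 load() → 96 is illegal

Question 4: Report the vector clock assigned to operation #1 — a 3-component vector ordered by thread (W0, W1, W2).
(0, 0, 1)

no predecessors for #1 (invoked 1): W2 increments from zero → (0, 0, 1)
no predecessors for #3 (invoked 4): W0 increments from zero → (1, 0, 0)
VC(#5, invoked at 9): max of VC(#1)=(0, 0, 1), then +1 on thread W2 → (0, 0, 2)
VC(#2, invoked at 2): max of VC(#1)=(0, 0, 1), then +1 on thread W1 → (0, 1, 1)
VC(#4, invoked at 5): max of VC(#2)=(0, 1, 1), then +1 on thread W1 → (0, 2, 1)
target: VC(#1) = (0, 0, 1)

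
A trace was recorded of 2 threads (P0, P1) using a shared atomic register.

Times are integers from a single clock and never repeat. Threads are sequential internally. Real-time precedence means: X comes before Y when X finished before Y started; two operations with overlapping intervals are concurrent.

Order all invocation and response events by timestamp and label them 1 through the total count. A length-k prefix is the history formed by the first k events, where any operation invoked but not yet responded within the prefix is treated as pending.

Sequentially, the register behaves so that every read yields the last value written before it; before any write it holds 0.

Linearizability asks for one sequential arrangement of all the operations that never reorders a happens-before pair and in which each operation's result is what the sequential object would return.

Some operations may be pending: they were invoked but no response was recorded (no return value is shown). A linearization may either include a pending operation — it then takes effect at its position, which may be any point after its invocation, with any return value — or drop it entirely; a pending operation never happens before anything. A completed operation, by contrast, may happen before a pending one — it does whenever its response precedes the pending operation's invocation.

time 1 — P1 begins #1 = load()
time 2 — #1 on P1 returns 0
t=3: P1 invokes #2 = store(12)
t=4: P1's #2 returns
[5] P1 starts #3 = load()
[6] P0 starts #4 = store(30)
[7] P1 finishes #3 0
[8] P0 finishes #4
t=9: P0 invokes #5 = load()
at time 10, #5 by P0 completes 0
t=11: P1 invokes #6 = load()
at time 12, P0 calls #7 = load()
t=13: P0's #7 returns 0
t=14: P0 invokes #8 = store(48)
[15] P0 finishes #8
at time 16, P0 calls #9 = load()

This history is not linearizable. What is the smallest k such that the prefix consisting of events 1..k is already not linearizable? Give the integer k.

events 1..6 are still linearizable — one witness is #1, #2:
after step 1 (#1 load() → 0): value 0
after step 2 (#2 store(12)): value 12
at event 7 (#3's time-7 response) nothing linearizes any more
include/drop combinations of the 1 pending operation (#4) were all tried; none helps
take #1, #2, #3 (pending dropped): step 3 already fails, because #3 load() → 0 cannot occur there

7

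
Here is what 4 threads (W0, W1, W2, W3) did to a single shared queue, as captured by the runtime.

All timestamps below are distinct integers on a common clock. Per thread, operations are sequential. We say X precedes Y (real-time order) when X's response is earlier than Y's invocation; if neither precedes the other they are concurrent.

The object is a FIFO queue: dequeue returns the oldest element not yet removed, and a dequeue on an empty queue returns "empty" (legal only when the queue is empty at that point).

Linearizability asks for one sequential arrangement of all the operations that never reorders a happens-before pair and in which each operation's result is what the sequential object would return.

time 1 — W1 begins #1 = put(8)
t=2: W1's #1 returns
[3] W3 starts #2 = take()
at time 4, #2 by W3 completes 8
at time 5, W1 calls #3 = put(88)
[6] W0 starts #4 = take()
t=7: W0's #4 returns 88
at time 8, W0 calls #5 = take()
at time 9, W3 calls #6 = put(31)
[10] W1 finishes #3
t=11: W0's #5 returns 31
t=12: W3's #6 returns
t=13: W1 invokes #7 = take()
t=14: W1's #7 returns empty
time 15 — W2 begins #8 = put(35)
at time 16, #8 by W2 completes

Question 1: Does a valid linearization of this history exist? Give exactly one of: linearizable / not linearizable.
a witness: #1, #2, #3, #4, #6, #5, #7, #8
after step 1 (#1 put(8)): queue <8>
after step 2 (#2 take() → 8): queue <>
after step 3 (#3 put(88)): queue <88>
after step 4 (#4 take() → 88): queue <>
after step 5 (#6 put(31)): queue <31>
after step 6 (#5 take() → 31): queue <>
after step 7 (#7 take() → empty): queue <>
after step 8 (#8 put(35)): queue <35>

linearizable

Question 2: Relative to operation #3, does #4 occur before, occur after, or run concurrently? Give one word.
Answer: concurrent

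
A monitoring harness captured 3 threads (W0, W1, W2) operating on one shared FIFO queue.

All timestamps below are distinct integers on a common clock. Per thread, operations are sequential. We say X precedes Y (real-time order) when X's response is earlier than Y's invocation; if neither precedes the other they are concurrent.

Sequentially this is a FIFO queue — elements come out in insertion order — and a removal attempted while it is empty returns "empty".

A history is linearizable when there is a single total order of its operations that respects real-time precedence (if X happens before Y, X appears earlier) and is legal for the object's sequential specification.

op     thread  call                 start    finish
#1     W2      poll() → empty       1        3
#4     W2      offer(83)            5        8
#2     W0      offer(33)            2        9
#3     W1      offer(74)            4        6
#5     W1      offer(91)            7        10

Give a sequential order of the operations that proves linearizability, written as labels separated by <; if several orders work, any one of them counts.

1. #1 poll() → empty, leaving queue <>
2. #2 offer(33), leaving queue <33>
3. #3 offer(74), leaving queue <33,74>
4. #4 offer(83), leaving queue <33,74,83>
5. #5 offer(91), leaving queue <33,74,83,91>

#1 < #2 < #3 < #4 < #5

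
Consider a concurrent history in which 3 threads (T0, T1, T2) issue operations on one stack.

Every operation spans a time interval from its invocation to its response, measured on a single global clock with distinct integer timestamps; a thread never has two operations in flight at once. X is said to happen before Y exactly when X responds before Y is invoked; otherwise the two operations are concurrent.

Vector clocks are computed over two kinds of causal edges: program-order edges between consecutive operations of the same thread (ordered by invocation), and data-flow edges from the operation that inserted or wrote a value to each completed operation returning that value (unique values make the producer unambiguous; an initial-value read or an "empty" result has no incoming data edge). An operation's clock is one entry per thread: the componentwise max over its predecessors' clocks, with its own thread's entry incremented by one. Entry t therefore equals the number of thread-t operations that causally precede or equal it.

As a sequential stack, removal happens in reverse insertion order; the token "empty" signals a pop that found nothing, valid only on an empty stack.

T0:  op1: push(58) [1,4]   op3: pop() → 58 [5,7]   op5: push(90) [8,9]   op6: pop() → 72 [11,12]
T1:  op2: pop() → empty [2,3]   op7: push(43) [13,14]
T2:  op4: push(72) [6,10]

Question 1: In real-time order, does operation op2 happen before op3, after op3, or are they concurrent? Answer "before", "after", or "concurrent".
op2 spans [2,3], op3 spans [5,7]
resp(op2)=3 < inv(op3)=5

before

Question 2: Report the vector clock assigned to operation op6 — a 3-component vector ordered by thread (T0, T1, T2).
op4, invoked 6, has no incoming edges; only T2's bump applies → (0, 0, 1)
op2, invoked 2, has no incoming edges; only T1's bump applies → (0, 1, 0)
op1, invoked 1, has no incoming edges; only T0's bump applies → (1, 0, 0)
merge at op7 (invoked 13): VC(op2)=(0, 1, 0), own-thread bump on T1 → (0, 2, 0)
merge at op3 (invoked 5): VC(op1)=(1, 0, 0), own-thread bump on T0 → (2, 0, 0)
merge at op5 (invoked 8): VC(op3)=(2, 0, 0), own-thread bump on T0 → (3, 0, 0)
merge at op6 (invoked 11): VC(op4)=(0, 0, 1), VC(op5)=(3, 0, 0), own-thread bump on T0 → (4, 0, 1)
target: VC(op6) = (4, 0, 1)

(4, 0, 1)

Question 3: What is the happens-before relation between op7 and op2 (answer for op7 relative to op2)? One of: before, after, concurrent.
op7 spans [13,14], op2 spans [2,3]
resp(op2)=3 < inv(op7)=13

after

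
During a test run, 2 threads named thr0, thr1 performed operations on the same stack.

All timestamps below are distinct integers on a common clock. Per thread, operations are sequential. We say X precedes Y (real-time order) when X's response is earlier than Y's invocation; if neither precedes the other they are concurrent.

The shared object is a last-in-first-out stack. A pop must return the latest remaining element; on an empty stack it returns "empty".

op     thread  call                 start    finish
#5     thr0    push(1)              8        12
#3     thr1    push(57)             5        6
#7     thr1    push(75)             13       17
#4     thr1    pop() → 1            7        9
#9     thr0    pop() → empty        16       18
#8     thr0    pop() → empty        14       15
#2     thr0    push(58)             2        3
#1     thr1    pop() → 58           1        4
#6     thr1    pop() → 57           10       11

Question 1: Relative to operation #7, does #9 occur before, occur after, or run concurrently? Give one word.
Answer: concurrent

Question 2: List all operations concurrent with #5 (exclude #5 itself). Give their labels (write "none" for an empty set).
Answer: #4, #6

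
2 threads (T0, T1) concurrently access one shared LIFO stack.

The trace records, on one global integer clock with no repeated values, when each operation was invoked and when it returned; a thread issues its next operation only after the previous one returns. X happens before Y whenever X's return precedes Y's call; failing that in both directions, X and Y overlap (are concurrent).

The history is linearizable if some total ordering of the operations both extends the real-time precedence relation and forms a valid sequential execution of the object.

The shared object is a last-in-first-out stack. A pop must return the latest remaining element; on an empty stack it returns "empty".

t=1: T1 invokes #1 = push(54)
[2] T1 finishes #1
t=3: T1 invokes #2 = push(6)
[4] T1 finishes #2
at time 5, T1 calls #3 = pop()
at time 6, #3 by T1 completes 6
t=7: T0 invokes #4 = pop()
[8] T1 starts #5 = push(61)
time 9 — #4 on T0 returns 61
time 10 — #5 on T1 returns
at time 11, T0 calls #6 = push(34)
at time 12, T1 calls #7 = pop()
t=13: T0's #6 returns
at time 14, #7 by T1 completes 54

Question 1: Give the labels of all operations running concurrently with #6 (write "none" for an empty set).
#6 spans [11,13]; an op avoiding the whole window 11..13 is ordered, any other is concurrent
#1 [1,2]: before
#2 [3,4]: before
#3 [5,6]: before
#4 [7,9]: before
#5 [8,10]: before
#7 [12,14]: concurrent

#7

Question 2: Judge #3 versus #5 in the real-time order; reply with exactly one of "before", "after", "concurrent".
#3 spans [5,6], #5 spans [8,10]
resp(#3)=6 < inv(#5)=8

before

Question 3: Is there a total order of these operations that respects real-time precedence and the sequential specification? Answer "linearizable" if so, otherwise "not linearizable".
a witness: #1, #2, #3, #5, #4, #7, #6
1. #1 push(54), leaving stack <54>
2. #2 push(6), leaving stack <54,6>
3. #3 pop() → 6, leaving stack <54>
4. #5 push(61), leaving stack <54,61>
5. #4 pop() → 61, leaving stack <54>
6. #7 pop() → 54, leaving stack <>
7. #6 push(34), leaving stack <34>

linearizable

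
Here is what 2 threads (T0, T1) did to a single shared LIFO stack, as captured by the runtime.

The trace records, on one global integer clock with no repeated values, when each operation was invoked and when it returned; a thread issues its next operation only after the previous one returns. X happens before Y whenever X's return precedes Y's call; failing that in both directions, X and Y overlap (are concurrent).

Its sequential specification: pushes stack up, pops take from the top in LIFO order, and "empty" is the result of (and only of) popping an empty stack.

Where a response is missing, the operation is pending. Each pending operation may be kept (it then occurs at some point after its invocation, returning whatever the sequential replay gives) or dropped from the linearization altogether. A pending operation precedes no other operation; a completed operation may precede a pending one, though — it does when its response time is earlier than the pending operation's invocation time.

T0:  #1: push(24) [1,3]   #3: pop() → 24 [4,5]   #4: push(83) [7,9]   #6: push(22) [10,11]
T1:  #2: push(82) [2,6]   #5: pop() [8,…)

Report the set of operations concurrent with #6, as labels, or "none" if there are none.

concurrent with #6 ([10,11]): every op whose interval crosses 10..11
#1 [1,3]: before
#2 [2,6]: before
#3 [4,5]: before
#4 [7,9]: before
#5 [8,…): concurrent

#5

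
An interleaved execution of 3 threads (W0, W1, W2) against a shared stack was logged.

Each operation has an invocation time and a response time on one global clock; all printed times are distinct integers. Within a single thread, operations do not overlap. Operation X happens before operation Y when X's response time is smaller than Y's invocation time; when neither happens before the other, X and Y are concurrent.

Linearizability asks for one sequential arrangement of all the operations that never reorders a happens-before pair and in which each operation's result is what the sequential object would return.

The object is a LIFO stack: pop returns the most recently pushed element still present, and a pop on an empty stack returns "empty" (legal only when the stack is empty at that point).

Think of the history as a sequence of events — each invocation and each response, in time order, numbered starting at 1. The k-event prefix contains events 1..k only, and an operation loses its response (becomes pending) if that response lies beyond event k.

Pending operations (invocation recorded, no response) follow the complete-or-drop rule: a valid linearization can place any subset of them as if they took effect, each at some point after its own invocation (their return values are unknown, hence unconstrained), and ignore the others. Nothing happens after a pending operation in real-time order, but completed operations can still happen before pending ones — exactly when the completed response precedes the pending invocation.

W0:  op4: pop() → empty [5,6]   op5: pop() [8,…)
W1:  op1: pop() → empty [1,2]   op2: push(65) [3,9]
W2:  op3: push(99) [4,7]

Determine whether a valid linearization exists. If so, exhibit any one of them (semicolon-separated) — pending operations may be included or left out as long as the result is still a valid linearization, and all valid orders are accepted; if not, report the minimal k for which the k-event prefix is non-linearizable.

1. op1 pop() → empty, leaving stack <>
2. op4 pop() → empty, leaving stack <>
3. op2 push(65), leaving stack <65>
4. op3 push(99), leaving stack <65,99>

linearizable — witness: op1; op4; op2; op3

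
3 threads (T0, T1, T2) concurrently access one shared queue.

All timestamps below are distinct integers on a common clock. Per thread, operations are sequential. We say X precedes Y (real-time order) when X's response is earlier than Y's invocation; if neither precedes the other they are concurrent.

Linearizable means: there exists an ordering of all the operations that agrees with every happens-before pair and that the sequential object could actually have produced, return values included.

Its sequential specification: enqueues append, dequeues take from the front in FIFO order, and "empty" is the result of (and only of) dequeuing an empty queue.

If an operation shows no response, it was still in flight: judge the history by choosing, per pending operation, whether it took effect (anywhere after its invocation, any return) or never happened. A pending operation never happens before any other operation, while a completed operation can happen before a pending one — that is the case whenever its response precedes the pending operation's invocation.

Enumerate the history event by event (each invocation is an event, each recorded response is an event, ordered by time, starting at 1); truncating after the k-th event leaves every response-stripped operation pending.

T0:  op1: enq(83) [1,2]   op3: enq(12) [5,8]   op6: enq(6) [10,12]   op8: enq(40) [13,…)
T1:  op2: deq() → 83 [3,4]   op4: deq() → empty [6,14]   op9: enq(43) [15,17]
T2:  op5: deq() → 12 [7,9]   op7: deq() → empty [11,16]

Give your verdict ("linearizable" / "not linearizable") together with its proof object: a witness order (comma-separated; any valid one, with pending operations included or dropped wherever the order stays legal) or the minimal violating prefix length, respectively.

1. op1 enq(83), leaving queue <83>
2. op2 deq() → 83, leaving queue <>
3. op3 enq(12), leaving queue <12>
4. op5 deq() → 12, leaving queue <>
5. op4 deq() → empty, leaving queue <>
6. op7 deq() → empty, leaving queue <>
7. op6 enq(6), leaving queue <6>
8. op8 enq(40) (pending, included), leaving queue <6,40>
9. op9 enq(43), leaving queue <6,40,43>

linearizable — witness: op1, op2, op3, op5, op4, op7, op6, op8, op9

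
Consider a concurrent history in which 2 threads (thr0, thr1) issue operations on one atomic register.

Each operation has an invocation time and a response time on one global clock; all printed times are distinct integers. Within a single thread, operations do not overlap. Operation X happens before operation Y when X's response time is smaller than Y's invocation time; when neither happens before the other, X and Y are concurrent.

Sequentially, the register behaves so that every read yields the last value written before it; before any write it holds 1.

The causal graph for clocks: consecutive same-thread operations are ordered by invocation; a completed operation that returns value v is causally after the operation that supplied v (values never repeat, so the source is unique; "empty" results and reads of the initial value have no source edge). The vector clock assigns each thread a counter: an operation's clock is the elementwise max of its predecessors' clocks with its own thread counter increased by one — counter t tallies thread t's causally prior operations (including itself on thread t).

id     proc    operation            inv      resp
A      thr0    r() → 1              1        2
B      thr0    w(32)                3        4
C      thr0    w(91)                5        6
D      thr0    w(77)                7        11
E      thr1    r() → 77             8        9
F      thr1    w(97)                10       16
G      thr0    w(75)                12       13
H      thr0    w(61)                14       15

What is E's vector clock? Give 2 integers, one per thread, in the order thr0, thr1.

no predecessors for A (invoked 1): thr0 increments from zero → (1, 0)
invoked at 3, B merges VC(A)=(1, 0) and bumps thr0's slot → (2, 0)
invoked at 5, C merges VC(B)=(2, 0) and bumps thr0's slot → (3, 0)
invoked at 7, D merges VC(C)=(3, 0) and bumps thr0's slot → (4, 0)
invoked at 8, E merges VC(D)=(4, 0) and bumps thr1's slot → (4, 1)
invoked at 12, G merges VC(D)=(4, 0) and bumps thr0's slot → (5, 0)
invoked at 10, F merges VC(E)=(4, 1) and bumps thr1's slot → (4, 2)
invoked at 14, H merges VC(G)=(5, 0) and bumps thr0's slot → (6, 0)
target: VC(E) = (4, 1)

(4, 1)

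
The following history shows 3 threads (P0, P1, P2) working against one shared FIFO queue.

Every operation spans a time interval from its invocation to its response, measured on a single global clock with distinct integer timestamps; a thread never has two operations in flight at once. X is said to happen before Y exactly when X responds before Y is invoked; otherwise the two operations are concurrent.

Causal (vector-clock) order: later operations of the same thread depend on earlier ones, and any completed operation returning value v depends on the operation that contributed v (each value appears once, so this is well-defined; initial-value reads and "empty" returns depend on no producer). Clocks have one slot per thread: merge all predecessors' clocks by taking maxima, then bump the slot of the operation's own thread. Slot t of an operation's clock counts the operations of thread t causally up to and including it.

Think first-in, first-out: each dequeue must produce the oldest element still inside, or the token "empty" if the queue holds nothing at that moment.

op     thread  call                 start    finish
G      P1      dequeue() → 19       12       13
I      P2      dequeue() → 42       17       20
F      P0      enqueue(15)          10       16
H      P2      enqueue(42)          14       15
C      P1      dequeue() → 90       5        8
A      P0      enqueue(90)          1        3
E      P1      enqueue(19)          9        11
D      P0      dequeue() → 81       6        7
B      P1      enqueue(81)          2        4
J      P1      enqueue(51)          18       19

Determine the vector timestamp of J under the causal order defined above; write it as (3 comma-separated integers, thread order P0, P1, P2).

(1, 5, 0)

VC(H, invoked at 14): no causal predecessors; +1 on P2 → (0, 0, 1)
VC(B, invoked at 2): no causal predecessors; +1 on P1 → (0, 1, 0)
VC(A, invoked at 1): no causal predecessors; +1 on P0 → (1, 0, 0)
invoked at 17, I merges VC(H)=(0, 0, 1) and bumps P2's slot → (0, 0, 2)
invoked at 5, C merges VC(A)=(1, 0, 0), VC(B)=(0, 1, 0) and bumps P1's slot → (1, 2, 0)
invoked at 6, D merges VC(A)=(1, 0, 0), VC(B)=(0, 1, 0) and bumps P0's slot → (2, 1, 0)
invoked at 9, E merges VC(C)=(1, 2, 0) and bumps P1's slot → (1, 3, 0)
invoked at 10, F merges VC(D)=(2, 1, 0) and bumps P0's slot → (3, 1, 0)
invoked at 12, G merges VC(E)=(1, 3, 0) and bumps P1's slot → (1, 4, 0)
invoked at 18, J merges VC(G)=(1, 4, 0) and bumps P1's slot → (1, 5, 0)
target: VC(J) = (1, 5, 0)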